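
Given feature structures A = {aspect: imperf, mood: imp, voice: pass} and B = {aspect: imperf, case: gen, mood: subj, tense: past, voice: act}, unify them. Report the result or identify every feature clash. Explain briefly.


Compare features:
aspect: A=imperf vs B=imperf -> unified: imperf
case: A=_ vs B=gen -> unified: gen
mood: A=imp vs B=subj -> CLASH
tense: A=_ vs B=past -> unified: past
voice: A=pass vs B=act -> CLASH
Clashes detected on features 'mood' (imp vs subj) and 'voice' (pass vs act); unification fails.

CLASH on 'mood' (imp vs subj) and 'voice' (pass vs act)


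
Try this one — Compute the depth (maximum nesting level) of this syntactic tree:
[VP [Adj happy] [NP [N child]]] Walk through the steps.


Count bracket nesting levels:
'[' at pos 0: depth = 1
'[' at pos 4: depth = 2
'[' at pos 16: depth = 2
'[' at pos 20: depth = 3
Maximum depth reached: 3

3


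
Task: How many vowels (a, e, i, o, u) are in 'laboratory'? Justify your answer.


Vowels in 'laboratory': a, o, a, o = 4 vowels.

4


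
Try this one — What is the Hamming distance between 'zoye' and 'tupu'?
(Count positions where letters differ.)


Alignment:
Position 1: 'z' vs 't' = DIFFER
Position 2: 'o' vs 'u' = DIFFER
Position 3: 'y' vs 'p' = DIFFER
Position 4: 'e' vs 'u' = DIFFER
Total differences: 4

4


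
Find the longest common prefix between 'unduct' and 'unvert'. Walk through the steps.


Compare from the start: 2 characters match: 'un'. Mismatch at position 3: 'd' vs 'v'.

un


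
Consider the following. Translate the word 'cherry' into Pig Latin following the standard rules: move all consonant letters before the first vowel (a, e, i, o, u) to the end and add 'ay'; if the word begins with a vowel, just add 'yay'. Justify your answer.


'cherry': move consonant cluster 'ch' to end and add 'ay': 'errychay'.

errychay


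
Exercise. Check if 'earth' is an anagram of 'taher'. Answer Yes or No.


Sorted letters of 'earth': 'aehrt'
Sorted letters of 'taher': 'aehrt'
They match.

Yes


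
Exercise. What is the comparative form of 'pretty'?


Apply comparative formation (consonant + y: change y to i, add -er): 'pretty' -> 'prettier'.

prettier


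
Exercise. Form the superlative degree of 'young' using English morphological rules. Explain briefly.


Apply superlative formation (add -est): 'young' -> 'youngest'.

youngest


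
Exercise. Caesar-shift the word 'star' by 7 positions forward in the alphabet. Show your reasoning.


Shift each letter by 7: s -> z, t -> a, a -> h, r -> y. Result: 'zahy'.

zahy


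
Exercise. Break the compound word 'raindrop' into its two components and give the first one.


Split 'raindrop' into 'rain' + 'drop'. The first part is 'rain'.

rain


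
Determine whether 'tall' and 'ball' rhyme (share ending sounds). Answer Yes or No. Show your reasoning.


Rime (stressed vowel + following sounds) of 'tall': -all = /ɔːl/
Rime of 'ball': -all = /ɔːl/
/ɔːl/ and /ɔːl/ are the same ending sound, so the words rhyme.

Yes


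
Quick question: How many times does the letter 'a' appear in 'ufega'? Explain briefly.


Letter 'a' in 'ufega': found at position(s) 5 = 1 occurrence(s).

1


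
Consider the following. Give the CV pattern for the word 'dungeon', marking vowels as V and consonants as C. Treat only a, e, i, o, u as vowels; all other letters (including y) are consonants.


Letter mapping: d = C, u = V, n = C, g = C, e = V, o = V, n = C.

CVCCVVC


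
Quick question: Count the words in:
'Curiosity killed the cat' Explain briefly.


Split into words: Curiosity | killed | the | cat = 4 words.

4


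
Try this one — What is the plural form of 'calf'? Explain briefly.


Apply rule: Change -f to -ves. 'calf' becomes 'calves'.

calves


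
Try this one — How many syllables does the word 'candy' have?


Break 'candy' into syllables: can-dy -> can | dy = 2 syllables

2 syllables


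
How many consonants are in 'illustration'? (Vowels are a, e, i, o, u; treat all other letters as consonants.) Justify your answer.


Consonants in 'illustration': l, l, s, t, r, t, n = 7 consonants.

7


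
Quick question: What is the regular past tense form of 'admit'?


Apply rule: Double final consonant and add -ed. 'admit' becomes 'admitted'.

admitted


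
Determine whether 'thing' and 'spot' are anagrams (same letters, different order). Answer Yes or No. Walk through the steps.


Sorted letters of 'thing': 'ghint'
Sorted letters of 'spot': 'opst'
They do not match.

No


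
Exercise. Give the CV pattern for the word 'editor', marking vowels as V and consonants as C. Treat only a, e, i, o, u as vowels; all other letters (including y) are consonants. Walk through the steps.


Letter mapping: e = V, d = C, i = V, t = C, o = V, r = C.

VCVCVC


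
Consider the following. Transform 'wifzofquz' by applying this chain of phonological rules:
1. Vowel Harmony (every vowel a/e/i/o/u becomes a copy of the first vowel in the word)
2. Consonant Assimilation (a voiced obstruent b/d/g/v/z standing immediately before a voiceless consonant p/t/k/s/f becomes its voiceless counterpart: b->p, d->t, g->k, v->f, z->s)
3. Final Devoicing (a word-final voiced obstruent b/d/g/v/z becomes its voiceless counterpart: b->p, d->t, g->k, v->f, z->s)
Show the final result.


Starting form: 'wifzofquz'
Rule 1: Vowel Harmony: all vowels become 'i' (matching first vowel). 'wifzofquz' -> 'wifzifqiz'
Rule 2: Consonant Assimilation: no voiced obstruent (b/d/g/v/z) stands immediately before a voiceless consonant (p/t/k/s/f). No change.
Rule 3: Final Devoicing: word-final voiced obstruent 'z' becomes voiceless 's'. 'wifzifqiz' -> 'wifzifqis'
Final form: 'wifzifqis'

wifzifqis


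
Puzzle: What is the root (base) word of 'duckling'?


Remove suffix '-ling' from 'duckling' to get root 'duck'.

duck


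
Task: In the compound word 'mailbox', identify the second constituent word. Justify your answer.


Split 'mailbox' into 'mail' + 'box'. The second part is 'box'.

box


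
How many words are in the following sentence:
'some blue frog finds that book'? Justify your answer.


Split into words: some | blue | frog | finds | that | book = 6 words.

6


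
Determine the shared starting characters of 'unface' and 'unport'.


Compare from the start: 2 characters match: 'un'. Mismatch at position 3: 'f' vs 'p'.

un


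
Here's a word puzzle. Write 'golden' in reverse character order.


Reverse 'golden' character by character: 'nedlog'.

nedlog


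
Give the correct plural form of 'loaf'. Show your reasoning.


Apply rule: Change -f to -ves. 'loaf' becomes 'loaves'.

loaves


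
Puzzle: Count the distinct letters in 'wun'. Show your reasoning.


Unique letters in 'wun': {n, u, w} = 3 distinct letters.

3


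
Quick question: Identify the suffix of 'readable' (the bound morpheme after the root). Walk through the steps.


The word 'readable' = 'read' (root) + '-able' (suffix). The suffix is '-able'.

able


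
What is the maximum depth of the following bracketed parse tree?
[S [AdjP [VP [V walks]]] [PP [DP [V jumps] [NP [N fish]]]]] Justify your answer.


Count bracket nesting levels:
'[' at pos 0: depth = 1
'[' at pos 3: depth = 2
'[' at pos 9: depth = 3
'[' at pos 13: depth = 4
'[' at pos 25: depth = 2
'[' at pos 29: depth = 3
'[' at pos 33: depth = 4
'[' at pos 43: depth = 4
'[' at pos 47: depth = 5
Maximum depth reached: 5

5


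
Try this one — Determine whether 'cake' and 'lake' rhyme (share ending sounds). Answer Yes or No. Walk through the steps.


Rime (stressed vowel + following sounds) of 'cake': -ake = /eɪk/
Rime of 'lake': -ake = /eɪk/
/eɪk/ and /eɪk/ are the same ending sound, so the words rhyme.

Yes


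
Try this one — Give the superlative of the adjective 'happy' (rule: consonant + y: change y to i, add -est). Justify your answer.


Apply superlative formation (consonant + y: change y to i, add -est): 'happy' -> 'happiest'.

happiest


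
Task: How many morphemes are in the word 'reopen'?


Decomposition: re- (prefix) + open (root) = 2 morpheme(s)

2 morphemes


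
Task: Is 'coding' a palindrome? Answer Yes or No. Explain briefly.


Forward: 'coding'
Reversed: 'gnidoc'
They differ.

No


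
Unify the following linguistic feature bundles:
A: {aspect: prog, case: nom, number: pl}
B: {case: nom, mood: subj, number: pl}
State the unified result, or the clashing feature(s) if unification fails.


Compare features:
aspect: A=prog vs B=_ -> unified: prog
case: A=nom vs B=nom -> unified: nom
mood: A=_ vs B=subj -> unified: subj
number: A=pl vs B=pl -> unified: pl
No clashes found.

Unified: {aspect: prog, case: nom, mood: subj, number: pl}


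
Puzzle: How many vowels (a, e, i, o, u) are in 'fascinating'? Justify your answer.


Vowels in 'fascinating': a, i, a, i = 4 vowels.

4


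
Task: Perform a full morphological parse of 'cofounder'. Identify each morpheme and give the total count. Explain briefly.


Step 1: Identify prefix: 'co' (meaning: together)
Step 2: Identify root: 'found'
Step 3: Identify suffix(es): 'er'
Decomposition: co- (prefix: together) + found (root) + -er (suffix: one who)
Total morphemes: 3

3 morphemes (co- (prefix: together) + found (root) + -er (suffix: one who))


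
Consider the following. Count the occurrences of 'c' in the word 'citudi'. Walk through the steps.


Letter 'c' in 'citudi': found at position(s) 1 = 1 occurrence(s).

1


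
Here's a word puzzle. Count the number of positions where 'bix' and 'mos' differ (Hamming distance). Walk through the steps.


Alignment:
Position 1: 'b' vs 'm' = DIFFER
Position 2: 'i' vs 'o' = DIFFER
Position 3: 'x' vs 's' = DIFFER
Total differences: 3

3


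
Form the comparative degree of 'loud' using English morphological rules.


Apply comparative formation (add -er): 'loud' -> 'louder'.

louder


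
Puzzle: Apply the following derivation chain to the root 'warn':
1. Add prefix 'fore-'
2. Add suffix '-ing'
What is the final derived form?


Step 1: Add prefix 'fore-' to 'warn' = 'forewarn'
Step 2: Add suffix '-ing' to 'forewarn' = 'forewarning'

forewarning


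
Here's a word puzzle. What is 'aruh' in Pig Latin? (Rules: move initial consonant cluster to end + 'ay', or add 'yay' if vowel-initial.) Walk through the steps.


'aruh' starts with a vowel, so add 'yay': 'aruhyay'.

aruhyay


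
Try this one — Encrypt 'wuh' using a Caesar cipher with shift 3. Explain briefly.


Shift each letter by 3: w -> z, u -> x, h -> k. Result: 'zxk'.

zxk


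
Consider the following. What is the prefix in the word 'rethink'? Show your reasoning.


The word 'rethink' = 're' (prefix) + 'think' (root). The prefix is 're'.

re


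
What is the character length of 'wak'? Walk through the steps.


Spell out 'wak' and number each letter: w(1), a(2), k(3). Total: 3 letters.

3


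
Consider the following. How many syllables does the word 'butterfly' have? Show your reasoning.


Break 'butterfly' into syllables: but-ter-fly -> but | ter | fly = 3 syllables

3 syllables


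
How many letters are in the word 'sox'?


Spell out 'sox' and number each letter: s(1), o(2), x(3). Total: 3 letters.

3


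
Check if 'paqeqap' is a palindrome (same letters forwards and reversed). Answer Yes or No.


Forward: 'paqeqap'
Reversed: 'paqeqap'
They are identical.

Yes


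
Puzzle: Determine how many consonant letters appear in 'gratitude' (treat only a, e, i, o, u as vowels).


Consonants in 'gratitude': g, r, t, t, d = 5 consonants.

5


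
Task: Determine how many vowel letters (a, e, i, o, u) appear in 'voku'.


Vowels in 'voku': o, u = 2 vowels.

2


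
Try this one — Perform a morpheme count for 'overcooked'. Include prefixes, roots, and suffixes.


Decomposition: over- (prefix) + cook (root) + -ed (suffix) = 3 morpheme(s)

3 morphemes


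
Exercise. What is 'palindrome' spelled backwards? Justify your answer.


Reverse 'palindrome' character by character: 'emordnilap'.

emordnilap


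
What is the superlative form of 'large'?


Apply superlative formation (ends in e: add -st): 'large' -> 'largest'.

largest


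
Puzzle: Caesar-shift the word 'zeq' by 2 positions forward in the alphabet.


Shift each letter by 2: z -> b, e -> g, q -> s. Result: 'bgs'.

bgs


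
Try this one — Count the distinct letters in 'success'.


Unique letters in 'success': {c, e, s, u} = 4 distinct letters.

4


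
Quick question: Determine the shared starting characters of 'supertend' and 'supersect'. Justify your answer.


Compare from the start: 5 characters match: 'super'. Mismatch at position 6: 't' vs 's'.

super


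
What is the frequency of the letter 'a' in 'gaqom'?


Letter 'a' in 'gaqom': found at position(s) 2 = 1 occurrence(s).

1


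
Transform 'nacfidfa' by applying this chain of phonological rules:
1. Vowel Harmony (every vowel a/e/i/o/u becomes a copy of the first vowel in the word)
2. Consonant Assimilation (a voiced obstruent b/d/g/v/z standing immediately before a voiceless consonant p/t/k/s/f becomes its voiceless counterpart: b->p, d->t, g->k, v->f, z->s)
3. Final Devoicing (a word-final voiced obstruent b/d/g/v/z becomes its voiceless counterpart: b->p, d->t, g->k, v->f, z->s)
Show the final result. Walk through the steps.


Starting form: 'nacfidfa'
Rule 1: Vowel Harmony: all vowels become 'a' (matching first vowel). 'nacfidfa' -> 'nacfadfa'
Rule 2: Consonant Assimilation: voiced obstruent before voiceless consonant becomes voiceless ('df' -> 'tf'). 'nacfadfa' -> 'nacfatfa'
Rule 3: Final Devoicing: the word ends in the vowel 'a', not a consonant. No change.
Final form: 'nacfatfa'

nacfatfa


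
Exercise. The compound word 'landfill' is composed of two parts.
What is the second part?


Split 'landfill' into 'land' + 'fill'. The second part is 'fill'.

fill


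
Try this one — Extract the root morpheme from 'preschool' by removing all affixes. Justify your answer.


Remove prefix 'pre' from 'preschool' to get root 'school'.

school


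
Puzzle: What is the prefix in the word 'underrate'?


The word 'underrate' = 'under' (prefix) + 'rate' (root). The prefix is 'under'.

under


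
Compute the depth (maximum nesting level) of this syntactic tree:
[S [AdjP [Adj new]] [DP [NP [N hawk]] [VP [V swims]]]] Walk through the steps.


Count bracket nesting levels:
'[' at pos 0: depth = 1
'[' at pos 3: depth = 2
'[' at pos 9: depth = 3
'[' at pos 20: depth = 2
'[' at pos 24: depth = 3
'[' at pos 28: depth = 4
'[' at pos 38: depth = 3
'[' at pos 42: depth = 4
Maximum depth reached: 4

4


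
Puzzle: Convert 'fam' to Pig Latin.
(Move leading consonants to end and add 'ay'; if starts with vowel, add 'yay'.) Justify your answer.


'fam': move consonant cluster 'f' to end and add 'ay': 'amfay'.

amfay


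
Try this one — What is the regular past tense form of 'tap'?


Apply rule: Double final consonant and add -ed. 'tap' becomes 'tapped'.

tapped


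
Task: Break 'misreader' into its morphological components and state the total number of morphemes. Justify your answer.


Step 1: Identify prefix: 'mis' (meaning: wrongly)
Step 2: Identify root: 'read'
Step 3: Identify suffix(es): 'er'
Decomposition: mis- (prefix: wrongly) + read (root) + -er (suffix: one who)
Total morphemes: 3

3 morphemes (mis- (prefix: wrongly) + read (root) + -er (suffix: one who))


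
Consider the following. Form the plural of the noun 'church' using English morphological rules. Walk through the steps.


Apply rule: Add -es (sibilant/fricative ending). 'church' becomes 'churches'.

churches


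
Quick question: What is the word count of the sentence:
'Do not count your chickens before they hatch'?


Split into words: Do | not | count | your | chickens | before | they | hatch = 8 words.

8


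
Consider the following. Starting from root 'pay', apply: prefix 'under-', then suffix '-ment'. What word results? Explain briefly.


Step 1: Add prefix 'under-' to 'pay' = 'underpay'
Step 2: Add suffix '-ment' to 'underpay' = 'underpayment'

underpayment


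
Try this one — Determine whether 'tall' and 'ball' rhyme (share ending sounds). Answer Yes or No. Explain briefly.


Rime (stressed vowel + following sounds) of 'tall': -all = /ɔːl/
Rime of 'ball': -all = /ɔːl/
/ɔːl/ and /ɔːl/ are the same ending sound, so the words rhyme.

Yes


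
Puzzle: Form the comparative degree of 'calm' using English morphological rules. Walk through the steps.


Apply comparative formation (add -er): 'calm' -> 'calmer'.

calmer


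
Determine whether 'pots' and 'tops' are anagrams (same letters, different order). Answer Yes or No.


Sorted letters of 'pots': 'opst'
Sorted letters of 'tops': 'opst'
They match.

Yes


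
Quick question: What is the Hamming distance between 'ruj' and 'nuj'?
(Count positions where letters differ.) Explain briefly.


Alignment:
Position 1: 'r' vs 'n' = DIFFER
Position 2: 'u' vs 'u' = match
Position 3: 'j' vs 'j' = match
Total differences: 1

1


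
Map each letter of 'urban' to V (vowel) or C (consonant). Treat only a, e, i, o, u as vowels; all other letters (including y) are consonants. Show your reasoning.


Letter mapping: u = V, r = C, b = C, a = V, n = C.

VCCVC


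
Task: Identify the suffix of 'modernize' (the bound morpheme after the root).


The word 'modernize' = 'modern' (root) + '-ize' (suffix). The suffix is '-ize'.

ize


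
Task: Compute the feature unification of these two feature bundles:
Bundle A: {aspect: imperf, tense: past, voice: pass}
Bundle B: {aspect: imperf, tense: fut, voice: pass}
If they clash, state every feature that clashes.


Compare features:
aspect: A=imperf vs B=imperf -> unified: imperf
tense: A=past vs B=fut -> CLASH
voice: A=pass vs B=pass -> unified: pass
Clash detected on feature 'tense' (past vs fut); unification fails.

CLASH on 'tense' (past vs fut)


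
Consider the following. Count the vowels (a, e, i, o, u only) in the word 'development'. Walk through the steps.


Vowels in 'development': e, e, o, e = 4 vowels.

4


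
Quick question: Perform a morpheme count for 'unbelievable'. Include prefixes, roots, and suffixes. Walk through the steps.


Decomposition: un- (prefix) + believe (root) + -able (suffix) = 3 morpheme(s)

3 morphemes


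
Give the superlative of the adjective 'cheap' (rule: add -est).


Apply superlative formation (add -est): 'cheap' -> 'cheapest'.

cheapest


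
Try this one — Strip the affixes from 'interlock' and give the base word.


Remove prefix 'inter' from 'interlock' to get root 'lock'.

lock


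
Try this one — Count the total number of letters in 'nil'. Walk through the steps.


Spell out 'nil' and number each letter: n(1), i(2), l(3). Total: 3 letters.

3


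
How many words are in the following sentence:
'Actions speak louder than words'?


Split into words: Actions | speak | louder | than | words = 5 words.

5


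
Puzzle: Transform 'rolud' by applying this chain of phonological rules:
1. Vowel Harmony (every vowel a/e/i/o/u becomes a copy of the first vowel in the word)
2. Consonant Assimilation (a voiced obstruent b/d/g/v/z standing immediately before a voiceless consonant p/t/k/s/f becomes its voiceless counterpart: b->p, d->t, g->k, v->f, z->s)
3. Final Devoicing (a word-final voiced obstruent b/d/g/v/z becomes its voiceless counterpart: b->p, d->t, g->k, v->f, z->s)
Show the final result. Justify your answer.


Starting form: 'rolud'
Rule 1: Vowel Harmony: all vowels become 'o' (matching first vowel). 'rolud' -> 'rolod'
Rule 2: Consonant Assimilation: no voiced obstruent (b/d/g/v/z) stands immediately before a voiceless consonant (p/t/k/s/f). No change.
Rule 3: Final Devoicing: word-final voiced obstruent 'd' becomes voiceless 't'. 'rolod' -> 'rolot'
Final form: 'rolot'

rolot


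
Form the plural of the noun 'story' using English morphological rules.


Apply rule: Change -y to -ies (consonant + y). 'story' becomes 'stories'.

stories


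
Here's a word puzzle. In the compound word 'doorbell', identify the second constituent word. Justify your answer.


Split 'doorbell' into 'door' + 'bell'. The second part is 'bell'.

bell


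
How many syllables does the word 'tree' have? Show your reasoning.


Break 'tree' into syllables: tree -> tree = 1 syllable

1 syllable


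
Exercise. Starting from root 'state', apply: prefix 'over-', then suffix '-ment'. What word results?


Step 1: Add prefix 'over-' to 'state' = 'overstate'
Step 2: Add suffix '-ment' to 'overstate' = 'overstatement'

overstatement


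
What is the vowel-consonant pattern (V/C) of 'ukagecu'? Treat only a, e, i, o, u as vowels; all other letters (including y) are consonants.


Letter mapping: u = V, k = C, a = V, g = C, e = V, c = C, u = V.

VCVCVCV


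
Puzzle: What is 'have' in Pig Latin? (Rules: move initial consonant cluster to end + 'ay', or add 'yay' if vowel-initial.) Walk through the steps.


'have': move consonant cluster 'h' to end and add 'ay': 'avehay'.

avehay


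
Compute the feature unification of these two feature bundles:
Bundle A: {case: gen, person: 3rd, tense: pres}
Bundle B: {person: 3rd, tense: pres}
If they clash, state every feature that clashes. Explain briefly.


Compare features:
case: A=gen vs B=_ -> unified: gen
person: A=3rd vs B=3rd -> unified: 3rd
tense: A=pres vs B=pres -> unified: pres
No clashes found.

Unified: {case: gen, person: 3rd, tense: pres}


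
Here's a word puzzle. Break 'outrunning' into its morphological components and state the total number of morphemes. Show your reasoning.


Step 1: Identify prefix: 'out' (meaning: surpass)
Step 2: Identify root: 'run'
Step 3: Identify suffix(es): 'ing'
Decomposition: out- (prefix: surpass) + run (root) + -ing (suffix: ongoing action)
Total morphemes: 3

3 morphemes (out- (prefix: surpass) + run (root) + -ing (suffix: ongoing action))


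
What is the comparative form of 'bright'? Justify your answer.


Apply comparative formation (add -er): 'bright' -> 'brighter'.

brighter


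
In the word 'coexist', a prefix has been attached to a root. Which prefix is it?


The word 'coexist' = 'co' (prefix) + 'exist' (root). The prefix is 'co'.

co


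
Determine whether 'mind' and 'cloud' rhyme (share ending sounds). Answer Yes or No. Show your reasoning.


Rime (stressed vowel + following sounds) of 'mind': -ind = /aɪnd/
Rime of 'cloud': -oud = /aʊd/
/aɪnd/ and /aʊd/ are different ending sounds, so the words do not rhyme.

No


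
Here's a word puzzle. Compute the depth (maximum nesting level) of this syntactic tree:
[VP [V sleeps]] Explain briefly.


Count bracket nesting levels:
'[' at pos 0: depth = 1
'[' at pos 4: depth = 2
Maximum depth reached: 2

2


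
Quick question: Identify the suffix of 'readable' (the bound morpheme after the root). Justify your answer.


The word 'readable' = 'read' (root) + '-able' (suffix). The suffix is '-able'.

able


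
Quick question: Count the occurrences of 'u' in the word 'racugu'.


Letter 'u' in 'racugu': found at position(s) 4, 6 = 2 occurrence(s).

2


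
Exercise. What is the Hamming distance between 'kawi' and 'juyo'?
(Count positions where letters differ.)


Alignment:
Position 1: 'k' vs 'j' = DIFFER
Position 2: 'a' vs 'u' = DIFFER
Position 3: 'w' vs 'y' = DIFFER
Position 4: 'i' vs 'o' = DIFFER
Total differences: 4

4


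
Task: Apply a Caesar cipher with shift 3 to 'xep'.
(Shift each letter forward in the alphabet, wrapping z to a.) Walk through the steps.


Shift each letter by 3: x -> a, e -> h, p -> s. Result: 'ahs'.

ahs


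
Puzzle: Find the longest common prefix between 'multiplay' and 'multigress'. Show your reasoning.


Compare from the start: 5 characters match: 'multi'. Mismatch at position 6: 'p' vs 'g'.

multi


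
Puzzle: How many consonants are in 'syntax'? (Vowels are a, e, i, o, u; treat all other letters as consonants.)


Consonants in 'syntax': s, y, n, t, x = 5 consonants.

5


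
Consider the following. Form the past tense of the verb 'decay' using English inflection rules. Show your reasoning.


Apply rule: Add -ed. 'decay' becomes 'decayed'.

decayed


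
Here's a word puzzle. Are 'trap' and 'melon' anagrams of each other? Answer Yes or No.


Sorted letters of 'trap': 'aprt'
Sorted letters of 'melon': 'elmno'
They do not match.

No


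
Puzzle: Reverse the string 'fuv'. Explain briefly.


Reverse 'fuv' character by character: 'vuf'.

vuf


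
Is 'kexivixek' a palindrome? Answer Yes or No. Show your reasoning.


Forward: 'kexivixek'
Reversed: 'kexivixek'
They are identical.

Yes


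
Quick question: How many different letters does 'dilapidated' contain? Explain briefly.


Unique letters in 'dilapidated': {a, d, e, i, l, p, t} = 7 distinct letters.

7


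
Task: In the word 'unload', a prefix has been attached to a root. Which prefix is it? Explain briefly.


The word 'unload' = 'un' (prefix) + 'load' (root). The prefix is 'un'.

un


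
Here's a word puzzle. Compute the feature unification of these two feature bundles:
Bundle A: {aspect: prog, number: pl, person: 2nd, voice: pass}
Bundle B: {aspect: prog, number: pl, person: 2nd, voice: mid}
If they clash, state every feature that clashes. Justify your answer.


Compare features:
aspect: A=prog vs B=prog -> unified: prog
number: A=pl vs B=pl -> unified: pl
person: A=2nd vs B=2nd -> unified: 2nd
voice: A=pass vs B=mid -> CLASH
Clash detected on feature 'voice' (pass vs mid); unification fails.

CLASH on 'voice' (pass vs mid)


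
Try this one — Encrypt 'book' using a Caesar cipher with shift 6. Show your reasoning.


Shift each letter by 6: b -> h, o -> u, o -> u, k -> q. Result: 'huuq'.

huuq


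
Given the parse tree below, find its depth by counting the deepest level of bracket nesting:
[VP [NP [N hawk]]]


Count bracket nesting levels:
'[' at pos 0: depth = 1
'[' at pos 4: depth = 2
'[' at pos 8: depth = 3
Maximum depth reached: 3

3


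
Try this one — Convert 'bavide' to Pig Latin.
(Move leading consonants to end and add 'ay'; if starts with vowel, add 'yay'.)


'bavide': move consonant cluster 'b' to end and add 'ay': 'avidebay'.

avidebay


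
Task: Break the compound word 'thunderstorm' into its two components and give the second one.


Split 'thunderstorm' into 'thunder' + 'storm'. The second part is 'storm'.

storm


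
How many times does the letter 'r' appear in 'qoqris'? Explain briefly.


Letter 'r' in 'qoqris': found at position(s) 4 = 1 occurrence(s).

1


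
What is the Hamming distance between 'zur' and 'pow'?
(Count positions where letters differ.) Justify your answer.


Alignment:
Position 1: 'z' vs 'p' = DIFFER
Position 2: 'u' vs 'o' = DIFFER
Position 3: 'r' vs 'w' = DIFFER
Total differences: 3

3


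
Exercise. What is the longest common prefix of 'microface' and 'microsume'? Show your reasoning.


Compare from the start: 5 characters match: 'micro'. Mismatch at position 6: 'f' vs 's'.

micro


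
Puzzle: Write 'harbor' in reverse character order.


Reverse 'harbor' character by character: 'robrah'.

robrah


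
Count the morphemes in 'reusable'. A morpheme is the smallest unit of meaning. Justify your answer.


Decomposition: re- (prefix) + use (root) + -able (suffix) = 3 morpheme(s)

3 morphemes


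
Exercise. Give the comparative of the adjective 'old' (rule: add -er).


Apply comparative formation (add -er): 'old' -> 'older'.

older


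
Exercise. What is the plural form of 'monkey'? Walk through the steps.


Apply rule: Add -s. 'monkey' becomes 'monkeys'.

monkeys


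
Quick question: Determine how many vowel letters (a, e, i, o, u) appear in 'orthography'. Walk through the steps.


Vowels in 'orthography': o, o, a = 3 vowels.

3


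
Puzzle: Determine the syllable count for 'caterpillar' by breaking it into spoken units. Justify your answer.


Break 'caterpillar' into syllables: cat-er-pil-lar -> cat | er | pil | lar = 4 syllables

4 syllables


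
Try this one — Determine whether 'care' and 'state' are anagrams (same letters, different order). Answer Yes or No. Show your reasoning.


Sorted letters of 'care': 'acer'
Sorted letters of 'state': 'aestt'
They do not match.

No


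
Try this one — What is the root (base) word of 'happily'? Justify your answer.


Remove suffix '-ly' from 'happily' to get root 'happy'.

happy


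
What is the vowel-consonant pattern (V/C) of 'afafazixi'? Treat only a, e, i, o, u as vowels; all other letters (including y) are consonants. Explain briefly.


Letter mapping: a = V, f = C, a = V, f = C, a = V, z = C, i = V, x = C, i = V.

VCVCVCVCV


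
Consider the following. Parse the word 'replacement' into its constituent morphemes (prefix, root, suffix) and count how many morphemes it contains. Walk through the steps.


Step 1: Identify prefix: 're' (meaning: again)
Step 2: Identify root: 'place'
Step 3: Identify suffix(es): 'ment'
Decomposition: re- (prefix: again) + place (root) + -ment (suffix: action/result)
Total morphemes: 3

3 morphemes (re- (prefix: again) + place (root) + -ment (suffix: action/result))


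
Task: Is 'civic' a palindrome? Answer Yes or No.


Forward: 'civic'
Reversed: 'civic'
They are identical.

Yes


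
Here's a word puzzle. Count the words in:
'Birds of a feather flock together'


Split into words: Birds | of | a | feather | flock | together = 6 words.

6


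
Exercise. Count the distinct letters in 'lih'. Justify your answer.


Unique letters in 'lih': {h, i, l} = 3 distinct letters.

3


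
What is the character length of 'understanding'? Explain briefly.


Spell out 'understanding' and number each letter: u(1), n(2), d(3), e(4), r(5), s(6), t(7), a(8), n(9), d(10), i(11), n(12), g(13). Total: 13 letters.

13


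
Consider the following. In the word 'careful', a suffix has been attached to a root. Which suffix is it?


The word 'careful' = 'care' (root) + '-ful' (suffix). The suffix is '-ful'.

ful


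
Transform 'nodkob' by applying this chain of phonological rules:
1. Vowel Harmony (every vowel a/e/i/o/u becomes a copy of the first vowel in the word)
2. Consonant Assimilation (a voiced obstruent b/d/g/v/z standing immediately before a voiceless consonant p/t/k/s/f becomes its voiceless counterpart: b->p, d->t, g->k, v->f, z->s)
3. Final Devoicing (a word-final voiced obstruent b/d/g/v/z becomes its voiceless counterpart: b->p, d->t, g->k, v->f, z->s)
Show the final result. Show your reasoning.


Starting form: 'nodkob'
Rule 1: Vowel Harmony: all vowels already match. No change.
Rule 2: Consonant Assimilation: voiced obstruent before voiceless consonant becomes voiceless ('dk' -> 'tk'). 'nodkob' -> 'notkob'
Rule 3: Final Devoicing: word-final voiced obstruent 'b' becomes voiceless 'p'. 'notkob' -> 'notkop'
Final form: 'notkop'

notkop


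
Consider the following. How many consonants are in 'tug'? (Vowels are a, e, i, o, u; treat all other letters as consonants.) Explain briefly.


Consonants in 'tug': t, g = 2 consonants.

2


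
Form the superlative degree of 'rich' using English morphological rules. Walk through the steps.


Apply superlative formation (add -est): 'rich' -> 'richest'.

richest


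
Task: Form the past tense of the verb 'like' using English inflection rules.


Apply rule: Add -d (word ends in -e). 'like' becomes 'liked'.

liked


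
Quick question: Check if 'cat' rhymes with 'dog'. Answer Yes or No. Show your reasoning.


Rime (stressed vowel + following sounds) of 'cat': -at = /æt/
Rime of 'dog': -og = /ɒg/
/æt/ and /ɒg/ are different ending sounds, so the words do not rhyme.

No


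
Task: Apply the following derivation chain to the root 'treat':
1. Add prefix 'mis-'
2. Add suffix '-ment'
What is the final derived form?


Step 1: Add prefix 'mis-' to 'treat' = 'mistreat'
Step 2: Add suffix '-ment' to 'mistreat' = 'mistreatment'

mistreatment


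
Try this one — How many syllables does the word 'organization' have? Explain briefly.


Break 'organization' into syllables: or-gan-i-za-tion -> or | gan | i | za | tion = 5 syllables

5 syllables


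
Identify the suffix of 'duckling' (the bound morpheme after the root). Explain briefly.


The word 'duckling' = 'duck' (root) + '-ling' (suffix). The suffix is '-ling'.

ling


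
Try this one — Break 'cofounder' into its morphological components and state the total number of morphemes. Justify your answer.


Step 1: Identify prefix: 'co' (meaning: together)
Step 2: Identify root: 'found'
Step 3: Identify suffix(es): 'er'
Decomposition: co- (prefix: together) + found (root) + -er (suffix: one who)
Total morphemes: 3

3 morphemes (co- (prefix: together) + found (root) + -er (suffix: one who))


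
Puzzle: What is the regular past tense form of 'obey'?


Apply rule: Add -ed. 'obey' becomes 'obeyed'.

obeyed


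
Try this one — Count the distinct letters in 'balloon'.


Unique letters in 'balloon': {a, b, l, n, o} = 5 distinct letters.

5


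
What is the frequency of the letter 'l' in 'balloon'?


Letter 'l' in 'balloon': found at position(s) 3, 4 = 2 occurrence(s).

2


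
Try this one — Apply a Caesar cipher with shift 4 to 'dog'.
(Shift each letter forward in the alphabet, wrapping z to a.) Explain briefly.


Shift each letter by 4: d -> h, o -> s, g -> k. Result: 'hsk'.

hsk


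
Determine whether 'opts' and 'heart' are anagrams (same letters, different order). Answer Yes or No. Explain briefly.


Sorted letters of 'opts': 'opst'
Sorted letters of 'heart': 'aehrt'
They do not match.

No


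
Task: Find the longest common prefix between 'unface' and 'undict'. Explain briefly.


Compare from the start: 2 characters match: 'un'. Mismatch at position 3: 'f' vs 'd'.

un


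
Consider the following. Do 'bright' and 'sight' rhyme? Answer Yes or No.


Rime (stressed vowel + following sounds) of 'bright': -ight = /aɪt/
Rime of 'sight': -ight = /aɪt/
/aɪt/ and /aɪt/ are the same ending sound, so the words rhyme.

Yes


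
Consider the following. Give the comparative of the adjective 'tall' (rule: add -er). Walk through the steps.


Apply comparative formation (add -er): 'tall' -> 'taller'.

taller


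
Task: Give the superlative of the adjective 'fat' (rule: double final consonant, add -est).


Apply superlative formation (double final consonant, add -est): 'fat' -> 'fattest'.

fattest


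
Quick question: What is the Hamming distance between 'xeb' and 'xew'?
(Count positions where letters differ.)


Alignment:
Position 1: 'x' vs 'x' = match
Position 2: 'e' vs 'e' = match
Position 3: 'b' vs 'w' = DIFFER
Total differences: 1

1


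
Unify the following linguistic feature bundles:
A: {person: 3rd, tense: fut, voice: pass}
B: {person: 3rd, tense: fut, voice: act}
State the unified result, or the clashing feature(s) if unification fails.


Compare features:
person: A=3rd vs B=3rd -> unified: 3rd
tense: A=fut vs B=fut -> unified: fut
voice: A=pass vs B=act -> CLASH
Clash detected on feature 'voice' (pass vs act); unification fails.

CLASH on 'voice' (pass vs act)


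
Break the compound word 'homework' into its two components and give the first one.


Split 'homework' into 'home' + 'work'. The first part is 'home'.

home


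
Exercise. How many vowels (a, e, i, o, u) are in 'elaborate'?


Vowels in 'elaborate': e, a, o, a, e = 5 vowels.

5


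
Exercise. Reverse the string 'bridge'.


Reverse 'bridge' character by character: 'egdirb'.

egdirb


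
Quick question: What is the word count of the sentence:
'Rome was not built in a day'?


Split into words: Rome | was | not | built | in | a | day = 7 words.

7


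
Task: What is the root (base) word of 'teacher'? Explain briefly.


Remove suffix '-er' from 'teacher' to get root 'teach'.

teach


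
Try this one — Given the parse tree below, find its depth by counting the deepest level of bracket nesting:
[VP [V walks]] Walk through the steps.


Count bracket nesting levels:
'[' at pos 0: depth = 1
'[' at pos 4: depth = 2
Maximum depth reached: 2

2


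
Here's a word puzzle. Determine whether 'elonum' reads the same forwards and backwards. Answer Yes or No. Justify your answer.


Forward: 'elonum'
Reversed: 'munole'
They differ.

No


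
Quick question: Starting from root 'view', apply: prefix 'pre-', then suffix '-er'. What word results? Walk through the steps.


Step 1: Add prefix 'pre-' to 'view' = 'preview'
Step 2: Add suffix '-er' to 'preview' = 'previewer'

previewer


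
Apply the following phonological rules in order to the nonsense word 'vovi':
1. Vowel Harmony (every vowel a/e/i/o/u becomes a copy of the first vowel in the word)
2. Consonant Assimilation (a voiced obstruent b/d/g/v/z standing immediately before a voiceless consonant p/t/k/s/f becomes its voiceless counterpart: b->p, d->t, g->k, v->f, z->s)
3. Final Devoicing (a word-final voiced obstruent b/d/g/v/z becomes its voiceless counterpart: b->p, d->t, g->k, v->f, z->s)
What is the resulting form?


Starting form: 'vovi'
Rule 1: Vowel Harmony: all vowels become 'o' (matching first vowel). 'vovi' -> 'vovo'
Rule 2: Consonant Assimilation: no voiced obstruent (b/d/g/v/z) stands immediately before a voiceless consonant (p/t/k/s/f). No change.
Rule 3: Final Devoicing: the word ends in the vowel 'o', not a consonant. No change.
Final form: 'vovo'

vovo


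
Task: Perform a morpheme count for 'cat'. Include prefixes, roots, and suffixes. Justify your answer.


Decomposition: cat (free morpheme) = 1 morpheme(s)

1 morphemes


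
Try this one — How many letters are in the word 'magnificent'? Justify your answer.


Spell out 'magnificent' and number each letter: m(1), a(2), g(3), n(4), i(5), f(6), i(7), c(8), e(9), n(10), t(11). Total: 11 letters.

11


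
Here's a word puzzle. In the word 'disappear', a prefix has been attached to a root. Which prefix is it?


The word 'disappear' = 'dis' (prefix) + 'appear' (root). The prefix is 'dis'.

dis


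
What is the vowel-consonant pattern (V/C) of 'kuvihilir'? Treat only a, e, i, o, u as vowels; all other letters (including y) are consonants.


Letter mapping: k = C, u = V, v = C, i = V, h = C, i = V, l = C, i = V, r = C.

CVCVCVCVC


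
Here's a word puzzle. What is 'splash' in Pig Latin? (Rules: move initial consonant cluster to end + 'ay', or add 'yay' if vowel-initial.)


'splash': move consonant cluster 'spl' to end and add 'ay': 'ashsplay'.

ashsplay


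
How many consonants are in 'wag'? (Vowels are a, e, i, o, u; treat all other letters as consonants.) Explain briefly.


Consonants in 'wag': w, g = 2 consonants.

2


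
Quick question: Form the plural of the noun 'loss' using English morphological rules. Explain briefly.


Apply rule: Add -es (sibilant/fricative ending). 'loss' becomes 'losses'.

losses


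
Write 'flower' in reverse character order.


Reverse 'flower' character by character: 'rewolf'.

rewolf


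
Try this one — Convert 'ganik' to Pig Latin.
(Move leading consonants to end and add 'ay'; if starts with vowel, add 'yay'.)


'ganik': move consonant cluster 'g' to end and add 'ay': 'anikgay'.

anikgay


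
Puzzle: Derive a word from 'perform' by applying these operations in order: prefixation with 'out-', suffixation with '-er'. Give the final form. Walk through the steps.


Step 1: Add prefix 'out-' to 'perform' = 'outperform'
Step 2: Add suffix '-er' to 'outperform' = 'outperformer'

outperformer
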